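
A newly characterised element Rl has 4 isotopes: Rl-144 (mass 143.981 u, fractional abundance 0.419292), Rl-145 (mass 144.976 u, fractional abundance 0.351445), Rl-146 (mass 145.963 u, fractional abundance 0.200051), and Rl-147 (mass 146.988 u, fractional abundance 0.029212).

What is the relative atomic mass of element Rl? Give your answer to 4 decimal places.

Ar = Σ fᵢ·mᵢ = 0.419292 × 143.981 + 0.351445 × 144.976 + 0.200051 × 145.963 + 0.029212 × 146.988
= 60.37008 + 50.95109 + 29.20004 + 4.29381 = 144.81502 u

144.8150 u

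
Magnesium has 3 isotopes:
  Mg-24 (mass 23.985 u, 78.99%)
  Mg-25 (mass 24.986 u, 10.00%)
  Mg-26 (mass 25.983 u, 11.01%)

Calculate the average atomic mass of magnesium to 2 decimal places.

24.31 u

The abundance-weighted mean is 0.7899 × 23.985 + 0.1000 × 24.986 + 0.1101 × 25.983
= 18.9458 + 2.4986 + 2.8607 = 24.3051 u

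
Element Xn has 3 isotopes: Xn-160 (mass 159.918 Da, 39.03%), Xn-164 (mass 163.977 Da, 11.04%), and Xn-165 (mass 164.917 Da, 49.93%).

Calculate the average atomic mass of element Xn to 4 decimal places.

Ar = Σ fᵢ·mᵢ = 0.3903 × 159.918 + 0.1104 × 163.977 + 0.4993 × 164.917
= 62.41600 + 18.10306 + 82.34306 = 162.86212 Da

162.8621 Da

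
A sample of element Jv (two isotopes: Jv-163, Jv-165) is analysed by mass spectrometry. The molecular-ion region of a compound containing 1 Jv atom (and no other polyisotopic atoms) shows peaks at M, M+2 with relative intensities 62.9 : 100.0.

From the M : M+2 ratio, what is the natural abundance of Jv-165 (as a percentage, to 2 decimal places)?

Let p = fractional abundance of Jv-163. I(M+2)/I(M) = [C(1,1)·p^0·(1−p)] / p^1 = 1·(1−p)/p = 100.0/62.9 = 1.5898
(1−p)/p = 1.5898/1 = 1.5898  ⇒  p = 1/(1 + 1.5898) = 0.3861
Jv-163: 38.61%, Jv-165: 61.39%.

61.39%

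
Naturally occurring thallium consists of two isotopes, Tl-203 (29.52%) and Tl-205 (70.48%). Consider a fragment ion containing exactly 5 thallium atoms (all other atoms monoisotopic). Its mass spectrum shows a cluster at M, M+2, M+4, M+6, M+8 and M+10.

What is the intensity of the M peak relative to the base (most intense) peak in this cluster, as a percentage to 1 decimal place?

(0.2952 + 0.7048)^5 gives M 0.0022, M+2 0.0268, M+4 0.1278, M+6 0.3051, M+8 0.3642, M+10 0.1739; the largest is M+8.
P(M+8) = C(5,4) × 0.2952^1 × 0.7048^4 = 5 × 0.2952 × 0.24675365 = 0.364208 (base)
P(M) = C(5,0) × 0.2952^5 × 0.7048^0 = 1 × 0.00224172 × 1.0000 = 0.002242
Relative intensity = 0.002242 / 0.364208 × 100 = 0.6

0.6%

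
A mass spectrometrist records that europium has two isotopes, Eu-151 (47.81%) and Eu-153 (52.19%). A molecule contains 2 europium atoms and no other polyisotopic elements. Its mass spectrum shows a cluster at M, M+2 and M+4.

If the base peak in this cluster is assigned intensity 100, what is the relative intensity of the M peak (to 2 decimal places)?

Term probabilities: M 0.2286, M+2 0.4990, M+4 0.2724. Base peak = M+2.
P(M+2) = C(2,1) × 0.4781^1 × 0.5219^1 = 2 × 0.4781 × 0.5219 = 0.499041 (base)
P(M) = C(2,0) × 0.4781^2 × 0.5219^0 = 1 × 0.22857961 × 1.0000 = 0.228580
Relative intensity = 0.228580 / 0.499041 × 100 = 45.80

45.80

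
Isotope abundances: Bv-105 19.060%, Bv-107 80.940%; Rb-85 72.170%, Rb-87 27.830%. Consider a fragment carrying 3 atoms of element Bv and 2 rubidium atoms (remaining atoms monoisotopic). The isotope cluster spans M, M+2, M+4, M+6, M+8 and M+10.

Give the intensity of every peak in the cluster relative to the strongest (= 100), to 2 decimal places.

Element Bv pattern (n=3): 0.00692419 : 0.08821252 : 0.3746024 : 0.53026089
Rubidium pattern (n=2): 0.52085089 : 0.40169822 : 0.07745089
Convolve the two distributions (both contribute in 2-u steps):
  M: 0.00692419×0.52085089 = 0.003606
  M+2: 0.00692419×0.40169822 + 0.08821252×0.52085089 = 0.048727
  M+4: 0.00692419×0.07745089 + 0.08821252×0.40169822 + 0.3746024×0.52085089 = 0.231083
  M+6: 0.08821252×0.07745089 + 0.3746024×0.40169822 + 0.53026089×0.52085089 = 0.433496
  M+8: 0.3746024×0.07745089 + 0.53026089×0.40169822 = 0.242018
  M+10: 0.53026089×0.07745089 = 0.041069
Scale to base peak (0.433496) = 100: 0.83 : 11.24 : 53.31 : 100.00 : 55.83 : 9.47

0.83 : 11.24 : 53.31 : 100.00 : 55.83 : 9.47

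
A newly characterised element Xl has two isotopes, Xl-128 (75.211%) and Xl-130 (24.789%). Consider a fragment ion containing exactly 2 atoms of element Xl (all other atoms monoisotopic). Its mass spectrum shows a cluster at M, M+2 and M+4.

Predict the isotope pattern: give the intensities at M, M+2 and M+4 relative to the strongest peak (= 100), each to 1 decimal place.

Expanding (0.75211 + 0.24789)^2:
P(M) = 0.75211^2 = 0.565669
P(M+2) = 2 × 0.75211^1 × 0.24789^1 = 0.372881
P(M+4) = 0.24789^2 = 0.061449
The M peak is largest (0.565669); scaling to 100 gives 100.0 : 65.9 : 10.9.

100.0 : 65.9 : 10.9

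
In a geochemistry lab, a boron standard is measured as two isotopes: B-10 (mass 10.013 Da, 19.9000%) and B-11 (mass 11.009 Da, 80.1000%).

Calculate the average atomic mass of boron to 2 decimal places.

10.81 Da

Ar = Σ fᵢ·mᵢ = 0.199000 × 10.013 + 0.801000 × 11.009
= 1.9926 + 8.8182 = 10.8108 Da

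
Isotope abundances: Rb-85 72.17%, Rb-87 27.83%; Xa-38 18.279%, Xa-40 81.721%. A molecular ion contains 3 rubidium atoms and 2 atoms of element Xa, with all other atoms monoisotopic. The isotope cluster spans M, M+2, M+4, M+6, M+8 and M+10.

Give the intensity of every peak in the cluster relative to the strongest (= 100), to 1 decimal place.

3.2 : 32.8 : 100.0 : 88.3 : 30.6 : 3.7

Rubidium pattern (n=3): 0.37589809 : 0.43485841 : 0.16768892 : 0.02155458
Element Xa pattern (n=2): 0.03341218 : 0.29875563 : 0.66783218
Convolve the two distributions (both contribute in 2-u steps):
  M: 0.37589809×0.03341218 = 0.012560
  M+2: 0.37589809×0.29875563 + 0.43485841×0.03341218 = 0.126831
  M+4: 0.37589809×0.66783218 + 0.43485841×0.29875563 + 0.16768892×0.03341218 = 0.386556
  M+6: 0.43485841×0.66783218 + 0.16768892×0.29875563 + 0.02155458×0.03341218 = 0.341231
  M+8: 0.16768892×0.66783218 + 0.02155458×0.29875563 = 0.118428
  M+10: 0.02155458×0.66783218 = 0.014395
Scale to base peak (0.386556) = 100: 3.2 : 32.8 : 100.0 : 88.3 : 30.6 : 3.7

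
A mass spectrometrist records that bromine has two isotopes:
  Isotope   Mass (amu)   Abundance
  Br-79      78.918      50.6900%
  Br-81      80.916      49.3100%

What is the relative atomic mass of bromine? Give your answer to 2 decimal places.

79.90 amu

Weight each isotope mass by its fractional abundance: 0.506900 × 78.918 + 0.493100 × 80.916
= 40.0035 + 39.8997 = 79.9032 amu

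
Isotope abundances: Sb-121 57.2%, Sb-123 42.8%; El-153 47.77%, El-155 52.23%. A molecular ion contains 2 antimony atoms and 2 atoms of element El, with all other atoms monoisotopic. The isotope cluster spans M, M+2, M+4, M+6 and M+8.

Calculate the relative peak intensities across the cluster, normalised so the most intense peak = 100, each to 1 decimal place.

19.9 : 73.3 : 100.0 : 59.9 : 13.3

Antimony pattern (n=2): 0.327184 : 0.489632 : 0.183184
Element El pattern (n=2): 0.22819729 : 0.49900542 : 0.27279729
Convolve the two distributions (both contribute in 2-u steps):
  M: 0.327184×0.22819729 = 0.074663
  M+2: 0.327184×0.49900542 + 0.489632×0.22819729 = 0.274999
  M+4: 0.327184×0.27279729 + 0.489632×0.49900542 + 0.183184×0.22819729 = 0.375386
  M+6: 0.489632×0.27279729 + 0.183184×0.49900542 = 0.224980
  M+8: 0.183184×0.27279729 = 0.049972
Scale to base peak (0.375386) = 100: 19.9 : 73.3 : 100.0 : 59.9 : 13.3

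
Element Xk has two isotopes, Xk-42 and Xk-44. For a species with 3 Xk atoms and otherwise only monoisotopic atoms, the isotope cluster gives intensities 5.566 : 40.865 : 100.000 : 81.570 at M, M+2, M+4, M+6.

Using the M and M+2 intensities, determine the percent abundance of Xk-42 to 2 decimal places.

29.01%

Let p = fractional abundance of Xk-42. I(M+2)/I(M) = [C(3,1)·p^2·(1−p)] / p^3 = 3·(1−p)/p = 40.865/5.566 = 7.3419
(1−p)/p = 7.3419/3 = 2.4473  ⇒  p = 1/(1 + 2.4473) = 0.2901
Xk-42: 29.01%, Xk-44: 70.99%.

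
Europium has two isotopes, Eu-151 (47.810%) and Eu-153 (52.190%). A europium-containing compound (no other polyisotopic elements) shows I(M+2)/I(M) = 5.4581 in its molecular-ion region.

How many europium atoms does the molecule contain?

The M+2/M ratio from n Eu atoms is n · q/p = n · 0.52190/0.47810.
n = 5.4581 × 0.47810/0.52190 = 5.00 ≈ 5

5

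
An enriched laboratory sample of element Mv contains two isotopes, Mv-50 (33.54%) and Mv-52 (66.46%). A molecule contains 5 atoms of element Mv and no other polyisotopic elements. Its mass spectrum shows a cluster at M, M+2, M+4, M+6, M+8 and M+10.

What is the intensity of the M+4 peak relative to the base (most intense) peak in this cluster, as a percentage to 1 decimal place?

(0.3354 + 0.6646)^5 gives M 0.0042, M+2 0.0421, M+4 0.1667, M+6 0.3302, M+8 0.3272, M+10 0.1297; the largest is M+6.
P(M+6) = C(5,3) × 0.3354^2 × 0.6646^3 = 10 × 0.11249316 × 0.29354927 = 0.330223 (base)
P(M+4) = C(5,2) × 0.3354^3 × 0.6646^2 = 10 × 0.03773021 × 0.44169316 = 0.166652
Relative intensity = 0.166652 / 0.330223 × 100 = 50.5

50.5%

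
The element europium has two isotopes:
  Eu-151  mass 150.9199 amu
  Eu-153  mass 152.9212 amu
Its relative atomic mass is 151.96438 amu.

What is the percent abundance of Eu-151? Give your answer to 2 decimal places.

Writing the weighted mean with unknown fraction x of Eu-151:
150.9199·x + 152.9212·(1 − x) = 151.96438
(150.9199 − 152.9212)·x = 151.96438 − 152.9212
x = -0.95682 / -2.0013 = 0.47810 → 47.81% Eu-151, 52.19% Eu-153.

47.81%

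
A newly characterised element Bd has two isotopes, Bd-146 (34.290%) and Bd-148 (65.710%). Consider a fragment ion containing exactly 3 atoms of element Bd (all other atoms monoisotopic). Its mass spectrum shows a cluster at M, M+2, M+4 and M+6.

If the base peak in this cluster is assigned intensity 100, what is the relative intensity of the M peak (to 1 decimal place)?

Term probabilities: M 0.0403, M+2 0.2318, M+4 0.4442, M+6 0.2837. Base peak = M+4.
P(M+4) = C(3,2) × 0.34290^1 × 0.65710^2 = 3 × 0.3429 × 0.43178041 = 0.444173 (base)
P(M) = C(3,0) × 0.34290^3 × 0.65710^0 = 1 × 0.04031832 × 1.0000 = 0.040318
Relative intensity = 0.040318 / 0.444173 × 100 = 9.1

9.1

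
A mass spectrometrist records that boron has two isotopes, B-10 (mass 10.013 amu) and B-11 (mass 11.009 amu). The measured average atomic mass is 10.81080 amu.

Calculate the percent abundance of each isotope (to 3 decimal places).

With x = fraction of B-10 (so B-11 is 1 − x):
10.013·x + 11.009·(1 − x) = 10.81080
(10.013 − 11.009)·x = 10.81080 − 11.009
x = -0.19820 / -0.996 = 0.19900 → 19.900% B-10, 80.100% B-11.

B-10: 19.900%, B-11: 80.100%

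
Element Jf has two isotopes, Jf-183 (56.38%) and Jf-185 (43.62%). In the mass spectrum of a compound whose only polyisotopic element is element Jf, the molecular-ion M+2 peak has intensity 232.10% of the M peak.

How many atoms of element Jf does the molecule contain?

3

The M+2/M ratio from n Jf atoms is n · q/p = n · 0.4362/0.5638.
n = 2.3210 × 0.5638/0.4362 = 3.00 ≈ 3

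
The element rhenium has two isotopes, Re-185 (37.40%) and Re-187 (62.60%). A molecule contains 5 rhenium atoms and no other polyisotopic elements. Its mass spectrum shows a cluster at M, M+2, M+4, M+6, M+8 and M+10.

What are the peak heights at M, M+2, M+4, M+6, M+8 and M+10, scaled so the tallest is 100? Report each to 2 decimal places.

2.13 : 17.85 : 59.74 : 100.00 : 83.69 : 28.02

Expanding (0.3740 + 0.6260)^5:
P(M) = 0.3740^5 = 0.007317
P(M+2) = 5 × 0.3740^4 × 0.6260^1 = 0.061239
P(M+4) = 10 × 0.3740^3 × 0.6260^2 = 0.205005
P(M+6) = 10 × 0.3740^2 × 0.6260^3 = 0.343136
P(M+8) = 5 × 0.3740^1 × 0.6260^4 = 0.287170
P(M+10) = 0.6260^5 = 0.096133
The M+6 peak is largest (0.343136); scaling to 100 gives 2.13 : 17.85 : 59.74 : 100.00 : 83.69 : 28.02.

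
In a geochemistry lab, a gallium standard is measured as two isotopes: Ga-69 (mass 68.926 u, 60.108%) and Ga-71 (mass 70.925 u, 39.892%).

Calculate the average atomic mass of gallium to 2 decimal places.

The abundance-weighted mean is 0.60108 × 68.926 + 0.39892 × 70.925
= 41.4300 + 28.2934 = 69.7234 u

69.72 u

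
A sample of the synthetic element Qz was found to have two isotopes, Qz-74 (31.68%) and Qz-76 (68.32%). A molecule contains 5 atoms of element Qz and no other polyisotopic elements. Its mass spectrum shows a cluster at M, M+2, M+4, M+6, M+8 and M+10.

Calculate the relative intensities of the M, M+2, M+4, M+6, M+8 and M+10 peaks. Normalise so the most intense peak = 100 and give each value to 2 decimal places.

0.92 : 9.97 : 43.00 : 92.74 : 100.00 : 43.13

The 5 Qz atoms are independent, so intensities follow the terms of (0.3168 + 0.6832)^5.
P(M) = 0.3168^5 = 0.003191
P(M+2) = 5 × 0.3168^4 × 0.6832^1 = 0.034408
P(M+4) = 10 × 0.3168^3 × 0.6832^2 = 0.148406
P(M+6) = 10 × 0.3168^2 × 0.6832^3 = 0.320047
P(M+8) = 5 × 0.3168^1 × 0.6832^4 = 0.345101
P(M+10) = 0.6832^5 = 0.148847
The M+8 peak is largest (0.345101); scaling to 100 gives 0.92 : 9.97 : 43.00 : 92.74 : 100.00 : 43.13.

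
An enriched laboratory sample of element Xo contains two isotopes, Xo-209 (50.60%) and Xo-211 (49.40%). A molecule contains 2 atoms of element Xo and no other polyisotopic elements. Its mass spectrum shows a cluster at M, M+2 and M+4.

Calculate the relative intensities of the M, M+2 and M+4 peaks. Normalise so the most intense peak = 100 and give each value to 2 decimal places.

Expanding (0.5060 + 0.4940)^2:
P(M) = 0.5060^2 = 0.256036
P(M+2) = 2 × 0.5060^1 × 0.4940^1 = 0.499928
P(M+4) = 0.4940^2 = 0.244036
The M+2 peak is largest (0.499928); scaling to 100 gives 51.21 : 100.00 : 48.81.

51.21 : 100.00 : 48.81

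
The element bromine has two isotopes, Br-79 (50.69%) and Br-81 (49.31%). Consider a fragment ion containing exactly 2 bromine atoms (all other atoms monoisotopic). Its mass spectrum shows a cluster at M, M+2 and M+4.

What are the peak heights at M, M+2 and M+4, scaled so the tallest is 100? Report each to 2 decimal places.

51.40 : 100.00 : 48.64

Expanding (0.5069 + 0.4931)^2:
P(M) = 0.5069^2 = 0.256948
P(M+2) = 2 × 0.5069^1 × 0.4931^1 = 0.499905
P(M+4) = 0.4931^2 = 0.243148
The M+2 peak is largest (0.499905); scaling to 100 gives 51.40 : 100.00 : 48.64.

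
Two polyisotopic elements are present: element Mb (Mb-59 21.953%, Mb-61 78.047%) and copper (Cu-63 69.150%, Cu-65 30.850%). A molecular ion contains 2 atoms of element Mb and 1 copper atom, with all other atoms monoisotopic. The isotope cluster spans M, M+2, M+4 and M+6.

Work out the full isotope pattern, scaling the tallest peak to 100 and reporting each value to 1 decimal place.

6.3 : 47.8 : 100.0 : 35.7

Element Mb pattern (n=2): 0.04819342 : 0.34267316 : 0.60913342
Copper pattern (n=1): 0.6915 : 0.3085
Convolve the two distributions (both contribute in 2-u steps):
  M: 0.04819342×0.6915 = 0.033326
  M+2: 0.04819342×0.3085 + 0.34267316×0.6915 = 0.251826
  M+4: 0.34267316×0.3085 + 0.60913342×0.6915 = 0.526930
  M+6: 0.60913342×0.3085 = 0.187918
Scale to base peak (0.526930) = 100: 6.3 : 47.8 : 100.0 : 35.7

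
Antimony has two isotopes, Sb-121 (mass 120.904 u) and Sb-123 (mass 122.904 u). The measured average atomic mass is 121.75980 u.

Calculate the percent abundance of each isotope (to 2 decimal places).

Sb-121: 57.21%, Sb-123: 42.79%

Writing the weighted mean with unknown fraction x of Sb-121:
120.904·x + 122.904·(1 − x) = 121.75980
(120.904 − 122.904)·x = 121.75980 − 122.904
x = -1.14420 / -2.000 = 0.57210 → 57.21% Sb-121, 42.79% Sb-123.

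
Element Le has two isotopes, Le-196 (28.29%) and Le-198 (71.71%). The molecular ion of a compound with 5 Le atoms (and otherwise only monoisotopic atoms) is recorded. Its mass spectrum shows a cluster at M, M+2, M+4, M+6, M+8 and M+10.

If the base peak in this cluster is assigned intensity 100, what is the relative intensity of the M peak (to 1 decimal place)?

0.5

Term probabilities: M 0.0018, M+2 0.0230, M+4 0.1164, M+6 0.2951, M+8 0.3740, M+10 0.1896. Base peak = M+8.
P(M+8) = C(5,4) × 0.2829^1 × 0.7171^4 = 5 × 0.2829 × 0.26443497 = 0.374043 (base)
P(M) = C(5,0) × 0.2829^5 × 0.7171^0 = 1 × 0.00181203 × 1.0000 = 0.001812
Relative intensity = 0.001812 / 0.374043 × 100 = 0.5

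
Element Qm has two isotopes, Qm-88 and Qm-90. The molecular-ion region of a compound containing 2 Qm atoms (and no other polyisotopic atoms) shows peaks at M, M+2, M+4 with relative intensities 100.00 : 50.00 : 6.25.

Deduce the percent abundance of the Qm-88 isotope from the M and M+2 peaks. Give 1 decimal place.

80.0%

Write p for the Qm-88 fraction. I(M+2)/I(M) = [C(2,1)·p^1·(1−p)] / p^2 = 2·(1−p)/p = 50.00/100.00 = 0.5000
(1−p)/p = 0.5000/2 = 0.2500  ⇒  p = 1/(1 + 0.2500) = 0.8000
Qm-88: 80.0%, Qm-90: 20.0%.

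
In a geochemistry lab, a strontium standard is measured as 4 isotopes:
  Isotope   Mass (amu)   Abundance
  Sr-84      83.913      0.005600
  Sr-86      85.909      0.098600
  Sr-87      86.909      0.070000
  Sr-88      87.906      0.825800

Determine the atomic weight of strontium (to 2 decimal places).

87.62 amu

Weight each isotope mass by its fractional abundance: 0.005600 × 83.913 + 0.098600 × 85.909 + 0.070000 × 86.909 + 0.825800 × 87.906
= 0.4699 + 8.4706 + 6.0836 + 72.5928 = 87.6169 amu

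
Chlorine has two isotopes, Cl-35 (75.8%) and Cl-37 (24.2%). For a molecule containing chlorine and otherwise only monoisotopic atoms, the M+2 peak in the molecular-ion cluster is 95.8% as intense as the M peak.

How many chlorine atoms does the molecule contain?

3

With n Cl atoms, P(M+2)/P(M) = C(n,1)·p^(n−1)q / p^n = n·q/p = n · 0.242/0.758.
n = 0.958 × 0.758/0.242 = 3.00 ≈ 3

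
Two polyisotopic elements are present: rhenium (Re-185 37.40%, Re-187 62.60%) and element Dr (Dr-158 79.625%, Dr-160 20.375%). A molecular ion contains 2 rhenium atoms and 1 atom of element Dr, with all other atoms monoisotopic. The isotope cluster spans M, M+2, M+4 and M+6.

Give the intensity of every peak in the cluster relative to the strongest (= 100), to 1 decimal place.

Rhenium pattern (n=2): 0.139876 : 0.468248 : 0.391876
Element Dr pattern (n=1): 0.79625 : 0.20375
Convolve the two distributions (both contribute in 2-u steps):
  M: 0.139876×0.79625 = 0.111376
  M+2: 0.139876×0.20375 + 0.468248×0.79625 = 0.401342
  M+4: 0.468248×0.20375 + 0.391876×0.79625 = 0.407437
  M+6: 0.391876×0.20375 = 0.079845
Scale to base peak (0.407437) = 100: 27.3 : 98.5 : 100.0 : 19.6

27.3 : 98.5 : 100.0 : 19.6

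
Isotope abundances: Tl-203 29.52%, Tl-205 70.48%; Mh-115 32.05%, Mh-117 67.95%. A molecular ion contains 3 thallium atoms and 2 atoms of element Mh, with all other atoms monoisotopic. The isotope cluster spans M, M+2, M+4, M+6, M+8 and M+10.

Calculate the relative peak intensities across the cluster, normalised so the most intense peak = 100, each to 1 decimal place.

Thallium pattern (n=3): 0.02572463 : 0.18425524 : 0.43991564 : 0.35010449
Element Mh pattern (n=2): 0.10272025 : 0.4355595 : 0.46172025
Convolve the two distributions (both contribute in 2-u steps):
  M: 0.02572463×0.10272025 = 0.002642
  M+2: 0.02572463×0.4355595 + 0.18425524×0.10272025 = 0.030131
  M+4: 0.02572463×0.46172025 + 0.18425524×0.4355595 + 0.43991564×0.10272025 = 0.137320
  M+6: 0.18425524×0.46172025 + 0.43991564×0.4355595 + 0.35010449×0.10272025 = 0.312647
  M+8: 0.43991564×0.46172025 + 0.35010449×0.4355595 = 0.355609
  M+10: 0.35010449×0.46172025 = 0.161650
Scale to base peak (0.355609) = 100: 0.7 : 8.5 : 38.6 : 87.9 : 100.0 : 45.5

0.7 : 8.5 : 38.6 : 87.9 : 100.0 : 45.5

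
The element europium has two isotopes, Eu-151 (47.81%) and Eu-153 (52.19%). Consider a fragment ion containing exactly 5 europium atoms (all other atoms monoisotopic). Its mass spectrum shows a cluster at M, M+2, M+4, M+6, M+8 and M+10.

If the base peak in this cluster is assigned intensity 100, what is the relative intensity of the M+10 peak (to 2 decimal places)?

11.92

(0.4781 + 0.5219)^5 gives M 0.0250, M+2 0.1363, M+4 0.2977, M+6 0.3249, M+8 0.1774, M+10 0.0387; the largest is M+6.
P(M+6) = C(5,3) × 0.4781^2 × 0.5219^3 = 10 × 0.22857961 × 0.14215492 = 0.324937 (base)
P(M+10) = C(5,5) × 0.4781^0 × 0.5219^5 = 1 × 1.0000 × 0.0387201 = 0.038720
Relative intensity = 0.038720 / 0.324937 × 100 = 11.92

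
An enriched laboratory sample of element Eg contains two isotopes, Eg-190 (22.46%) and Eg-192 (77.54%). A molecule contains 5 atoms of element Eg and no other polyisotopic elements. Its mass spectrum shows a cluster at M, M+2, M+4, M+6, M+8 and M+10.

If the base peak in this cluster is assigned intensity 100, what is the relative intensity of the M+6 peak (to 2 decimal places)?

57.93

(0.2246 + 0.7754)^5 gives M 0.0006, M+2 0.0099, M+4 0.0681, M+6 0.2352, M+8 0.4060, M+10 0.2803; the largest is M+8.
P(M+8) = C(5,4) × 0.2246^1 × 0.7754^4 = 5 × 0.2246 × 0.36149574 = 0.405960 (base)
P(M+6) = C(5,3) × 0.2246^2 × 0.7754^3 = 10 × 0.05044516 × 0.4662055 = 0.235178
Relative intensity = 0.235178 / 0.405960 × 100 = 57.93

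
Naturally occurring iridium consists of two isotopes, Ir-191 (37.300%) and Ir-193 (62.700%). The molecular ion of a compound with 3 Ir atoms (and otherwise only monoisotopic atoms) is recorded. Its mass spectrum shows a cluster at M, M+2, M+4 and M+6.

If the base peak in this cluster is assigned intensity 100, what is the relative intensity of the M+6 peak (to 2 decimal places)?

56.03

Binomial terms of (0.37300 + 0.62700)^3: M 0.0519, M+2 0.2617, M+4 0.4399, M+6 0.2465 → M+4 is the base peak.
P(M+4) = C(3,2) × 0.37300^1 × 0.62700^2 = 3 × 0.3730 × 0.393129 = 0.439911 (base)
P(M+6) = C(3,3) × 0.37300^0 × 0.62700^3 = 1 × 1.0000 × 0.24649188 = 0.246492
Relative intensity = 0.246492 / 0.439911 × 100 = 56.03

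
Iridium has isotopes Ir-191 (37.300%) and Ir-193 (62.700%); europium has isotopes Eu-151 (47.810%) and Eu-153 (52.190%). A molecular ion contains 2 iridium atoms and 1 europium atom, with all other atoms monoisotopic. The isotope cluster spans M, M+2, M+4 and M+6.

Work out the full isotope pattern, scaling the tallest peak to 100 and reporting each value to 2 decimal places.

15.40 : 68.56 : 100.00 : 47.49

Iridium pattern (n=2): 0.139129 : 0.467742 : 0.393129
Europium pattern (n=1): 0.4781 : 0.5219
Convolve the two distributions (both contribute in 2-u steps):
  M: 0.139129×0.4781 = 0.066518
  M+2: 0.139129×0.5219 + 0.467742×0.4781 = 0.296239
  M+4: 0.467742×0.5219 + 0.393129×0.4781 = 0.432070
  M+6: 0.393129×0.5219 = 0.205174
Scale to base peak (0.432070) = 100: 15.40 : 68.56 : 100.00 : 47.49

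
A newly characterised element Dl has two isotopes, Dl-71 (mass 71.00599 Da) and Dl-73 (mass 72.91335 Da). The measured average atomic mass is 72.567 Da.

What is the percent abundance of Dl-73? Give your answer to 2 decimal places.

With x = fraction of Dl-71 (so Dl-73 is 1 − x):
71.00599·x + 72.91335·(1 − x) = 72.567
(71.00599 − 72.91335)·x = 72.567 − 72.91335
x = -0.34635 / -1.90736 = 0.18159 → 18.16% Dl-71, 81.84% Dl-73.

81.84%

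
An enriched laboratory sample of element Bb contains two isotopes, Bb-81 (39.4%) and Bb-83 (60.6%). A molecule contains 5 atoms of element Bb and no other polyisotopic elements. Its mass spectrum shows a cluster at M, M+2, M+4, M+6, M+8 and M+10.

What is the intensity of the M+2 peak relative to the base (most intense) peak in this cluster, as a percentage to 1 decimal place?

Binomial terms of (0.394 + 0.606)^5: M 0.0095, M+2 0.0730, M+4 0.2246, M+6 0.3455, M+8 0.2657, M+10 0.0817 → M+6 is the base peak.
P(M+6) = C(5,3) × 0.394^2 × 0.606^3 = 10 × 0.155236 × 0.22254502 = 0.345470 (base)
P(M+2) = C(5,1) × 0.394^4 × 0.606^1 = 5 × 0.02409822 × 0.6060 = 0.073018
Relative intensity = 0.073018 / 0.345470 × 100 = 21.1

21.1%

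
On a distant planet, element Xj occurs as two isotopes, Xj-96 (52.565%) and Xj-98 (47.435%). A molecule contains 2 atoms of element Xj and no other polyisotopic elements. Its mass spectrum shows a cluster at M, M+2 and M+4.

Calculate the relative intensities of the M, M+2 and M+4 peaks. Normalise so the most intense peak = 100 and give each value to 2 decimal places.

Each Xj atom is independently Xj-96 (p = 0.52565) or Xj-98 (q = 0.47435); the cluster is the binomial expansion (p + q)^2.
P(M) = 0.52565^2 = 0.276308
P(M+2) = 2 × 0.52565^1 × 0.47435^1 = 0.498684
P(M+4) = 0.47435^2 = 0.225008
The M+2 peak is largest (0.498684); scaling to 100 gives 55.41 : 100.00 : 45.12.

55.41 : 100.00 : 45.12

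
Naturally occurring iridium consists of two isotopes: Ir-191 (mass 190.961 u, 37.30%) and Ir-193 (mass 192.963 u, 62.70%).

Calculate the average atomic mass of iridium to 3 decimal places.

Average mass = Σ (abundance × isotope mass) = 0.3730 × 190.961 + 0.6270 × 192.963
= 71.2285 + 120.9878 = 192.2163 u

192.216 u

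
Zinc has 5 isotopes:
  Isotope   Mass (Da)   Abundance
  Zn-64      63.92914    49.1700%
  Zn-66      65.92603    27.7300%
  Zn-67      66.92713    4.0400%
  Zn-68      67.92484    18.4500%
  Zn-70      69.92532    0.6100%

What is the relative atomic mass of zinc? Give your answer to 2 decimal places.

65.38 Da

Average mass = Σ (abundance × isotope mass) = 0.491700 × 63.92914 + 0.277300 × 65.92603 + 0.040400 × 66.92713 + 0.184500 × 67.92484 + 0.006100 × 69.92532
= 31.433958 + 18.281288 + 2.703856 + 12.532133 + 0.426544 = 65.377779 Da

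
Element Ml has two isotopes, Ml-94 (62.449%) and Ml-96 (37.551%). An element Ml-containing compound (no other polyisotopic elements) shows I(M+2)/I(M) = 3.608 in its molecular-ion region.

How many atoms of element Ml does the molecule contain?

For n independent Ml atoms, I(M+2)/I(M) = n · (abundance Ml-96) / (abundance Ml-94) = n · 0.37551/0.62449.
n = 3.608 × 0.62449/0.37551 = 6.00 ≈ 6

6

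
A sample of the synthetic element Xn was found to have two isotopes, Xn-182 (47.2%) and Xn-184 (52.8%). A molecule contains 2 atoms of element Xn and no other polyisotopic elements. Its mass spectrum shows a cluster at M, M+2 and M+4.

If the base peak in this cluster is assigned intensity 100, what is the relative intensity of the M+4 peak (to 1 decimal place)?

Binomial terms of (0.472 + 0.528)^2: M 0.2228, M+2 0.4984, M+4 0.2788 → M+2 is the base peak.
P(M+2) = C(2,1) × 0.472^1 × 0.528^1 = 2 × 0.4720 × 0.5280 = 0.498432 (base)
P(M+4) = C(2,2) × 0.472^0 × 0.528^2 = 1 × 1.0000 × 0.278784 = 0.278784
Relative intensity = 0.278784 / 0.498432 × 100 = 55.9

55.9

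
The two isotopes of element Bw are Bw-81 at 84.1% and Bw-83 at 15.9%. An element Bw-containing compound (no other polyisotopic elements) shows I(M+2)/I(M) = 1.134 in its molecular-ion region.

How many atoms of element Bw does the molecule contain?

6

For n independent Bw atoms, I(M+2)/I(M) = n · (abundance Bw-83) / (abundance Bw-81) = n · 0.159/0.841.
n = 1.134 × 0.841/0.159 = 6.00 ≈ 6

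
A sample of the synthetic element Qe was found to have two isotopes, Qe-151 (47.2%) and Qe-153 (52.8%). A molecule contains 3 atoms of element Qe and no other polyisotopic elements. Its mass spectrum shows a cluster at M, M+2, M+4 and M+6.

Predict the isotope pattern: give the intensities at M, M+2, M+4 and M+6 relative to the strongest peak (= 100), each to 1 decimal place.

Each Qe atom is independently Qe-151 (p = 0.472) or Qe-153 (q = 0.528); the cluster is the binomial expansion (p + q)^3.
P(M) = 0.472^3 = 0.105154
P(M+2) = 3 × 0.472^2 × 0.528^1 = 0.352890
P(M+4) = 3 × 0.472^1 × 0.528^2 = 0.394758
P(M+6) = 0.528^3 = 0.147198
The M+4 peak is largest (0.394758); scaling to 100 gives 26.6 : 89.4 : 100.0 : 37.3.

26.6 : 89.4 : 100.0 : 37.3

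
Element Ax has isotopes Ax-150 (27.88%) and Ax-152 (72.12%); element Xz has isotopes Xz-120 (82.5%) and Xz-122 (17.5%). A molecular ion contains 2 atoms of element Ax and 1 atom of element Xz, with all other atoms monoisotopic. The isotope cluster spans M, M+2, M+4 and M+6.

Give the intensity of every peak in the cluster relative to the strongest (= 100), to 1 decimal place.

12.8 : 69.1 : 100.0 : 18.2

Element Ax pattern (n=2): 0.07772944 : 0.40214112 : 0.52012944
Element Xz pattern (n=1): 0.8250 : 0.1750
Convolve the two distributions (both contribute in 2-u steps):
  M: 0.07772944×0.8250 = 0.064127
  M+2: 0.07772944×0.1750 + 0.40214112×0.8250 = 0.345369
  M+4: 0.40214112×0.1750 + 0.52012944×0.8250 = 0.499481
  M+6: 0.52012944×0.1750 = 0.091023
Scale to base peak (0.499481) = 100: 12.8 : 69.1 : 100.0 : 18.2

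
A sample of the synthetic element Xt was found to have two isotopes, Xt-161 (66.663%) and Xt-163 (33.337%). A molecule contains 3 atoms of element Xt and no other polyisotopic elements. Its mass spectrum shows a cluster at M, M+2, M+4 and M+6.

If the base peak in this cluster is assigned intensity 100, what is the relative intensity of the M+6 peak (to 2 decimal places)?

Binomial terms of (0.66663 + 0.33337)^3: M 0.2962, M+2 0.4444, M+4 0.2223, M+6 0.0370 → M+2 is the base peak.
P(M+2) = C(3,1) × 0.66663^2 × 0.33337^1 = 3 × 0.44439556 × 0.33337 = 0.444444 (base)
P(M+6) = C(3,3) × 0.66663^0 × 0.33337^3 = 1 × 1.0000 × 0.03704926 = 0.037049
Relative intensity = 0.037049 / 0.444444 × 100 = 8.34

8.34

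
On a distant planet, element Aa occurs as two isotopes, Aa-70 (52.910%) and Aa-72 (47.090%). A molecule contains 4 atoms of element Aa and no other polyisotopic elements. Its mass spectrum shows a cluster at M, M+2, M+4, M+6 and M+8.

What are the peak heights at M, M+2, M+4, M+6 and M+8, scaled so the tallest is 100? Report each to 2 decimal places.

21.04 : 74.91 : 100.00 : 59.33 : 13.20

Each Aa atom is independently Aa-70 (p = 0.52910) or Aa-72 (q = 0.47090); the cluster is the binomial expansion (p + q)^4.
P(M) = 0.52910^4 = 0.078370
P(M+2) = 4 × 0.52910^3 × 0.47090^1 = 0.278999
P(M+4) = 6 × 0.52910^2 × 0.47090^2 = 0.372464
P(M+6) = 4 × 0.52910^1 × 0.47090^3 = 0.220996
P(M+8) = 0.47090^4 = 0.049172
The M+4 peak is largest (0.372464); scaling to 100 gives 21.04 : 74.91 : 100.00 : 59.33 : 13.20.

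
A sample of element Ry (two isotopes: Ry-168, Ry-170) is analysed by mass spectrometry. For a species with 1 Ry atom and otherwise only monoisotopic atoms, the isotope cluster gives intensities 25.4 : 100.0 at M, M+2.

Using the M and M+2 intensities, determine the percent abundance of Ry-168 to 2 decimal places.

If p is the fraction of Ry that is Ry-168, then I(M+2)/I(M) = [C(1,1)·p^0·(1−p)] / p^1 = 1·(1−p)/p = 100.0/25.4 = 3.9370
(1−p)/p = 3.9370/1 = 3.9370  ⇒  p = 1/(1 + 3.9370) = 0.2026
Ry-168: 20.26%, Ry-170: 79.74%.

20.26%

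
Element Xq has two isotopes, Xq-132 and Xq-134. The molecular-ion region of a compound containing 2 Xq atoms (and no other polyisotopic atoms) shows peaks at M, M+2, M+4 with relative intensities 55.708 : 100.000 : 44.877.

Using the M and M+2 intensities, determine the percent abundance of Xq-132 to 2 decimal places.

If p is the fraction of Xq that is Xq-132, then I(M+2)/I(M) = [C(2,1)·p^1·(1−p)] / p^2 = 2·(1−p)/p = 100.000/55.708 = 1.7951
(1−p)/p = 1.7951/2 = 0.8975  ⇒  p = 1/(1 + 0.8975) = 0.5270
Xq-132: 52.70%, Xq-134: 47.30%.

52.70%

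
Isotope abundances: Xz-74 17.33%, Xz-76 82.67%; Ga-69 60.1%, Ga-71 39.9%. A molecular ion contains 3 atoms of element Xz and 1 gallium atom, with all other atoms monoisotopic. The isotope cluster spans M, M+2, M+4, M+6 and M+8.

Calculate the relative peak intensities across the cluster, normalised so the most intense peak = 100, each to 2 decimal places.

Element Xz pattern (n=3): 0.0052047 : 0.07448457 : 0.35531676 : 0.56499397
Gallium pattern (n=1): 0.6010 : 0.3990
Convolve the two distributions (both contribute in 2-u steps):
  M: 0.0052047×0.6010 = 0.003128
  M+2: 0.0052047×0.3990 + 0.07448457×0.6010 = 0.046842
  M+4: 0.07448457×0.3990 + 0.35531676×0.6010 = 0.243265
  M+6: 0.35531676×0.3990 + 0.56499397×0.6010 = 0.481333
  M+8: 0.56499397×0.3990 = 0.225433
Scale to base peak (0.481333) = 100: 0.65 : 9.73 : 50.54 : 100.00 : 46.84

0.65 : 9.73 : 50.54 : 100.00 : 46.84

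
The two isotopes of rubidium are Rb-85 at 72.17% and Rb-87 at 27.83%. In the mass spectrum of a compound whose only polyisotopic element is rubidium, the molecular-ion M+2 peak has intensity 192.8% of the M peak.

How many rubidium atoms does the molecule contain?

5

For n independent Rb atoms, I(M+2)/I(M) = n · (abundance Rb-87) / (abundance Rb-85) = n · 0.2783/0.7217.
n = 1.928 × 0.7217/0.2783 = 5.00 ≈ 5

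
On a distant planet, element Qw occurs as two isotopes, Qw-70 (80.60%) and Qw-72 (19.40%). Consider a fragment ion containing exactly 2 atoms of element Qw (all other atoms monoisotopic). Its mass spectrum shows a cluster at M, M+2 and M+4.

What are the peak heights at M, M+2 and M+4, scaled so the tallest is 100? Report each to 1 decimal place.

100.0 : 48.1 : 5.8

Each Qw atom is independently Qw-70 (p = 0.8060) or Qw-72 (q = 0.1940); the cluster is the binomial expansion (p + q)^2.
P(M) = 0.8060^2 = 0.649636
P(M+2) = 2 × 0.8060^1 × 0.1940^1 = 0.312728
P(M+4) = 0.1940^2 = 0.037636
The M peak is largest (0.649636); scaling to 100 gives 100.0 : 48.1 : 5.8.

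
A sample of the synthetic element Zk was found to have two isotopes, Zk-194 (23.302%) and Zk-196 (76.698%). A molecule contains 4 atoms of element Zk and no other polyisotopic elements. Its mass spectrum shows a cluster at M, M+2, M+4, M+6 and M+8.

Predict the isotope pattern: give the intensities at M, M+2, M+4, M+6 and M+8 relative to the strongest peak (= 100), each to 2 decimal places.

0.70 : 9.23 : 45.57 : 100.00 : 82.29

Expanding (0.23302 + 0.76698)^4:
P(M) = 0.23302^4 = 0.002948
P(M+2) = 4 × 0.23302^3 × 0.76698^1 = 0.038817
P(M+4) = 6 × 0.23302^2 × 0.76698^2 = 0.191649
P(M+6) = 4 × 0.23302^1 × 0.76698^3 = 0.420538
P(M+8) = 0.76698^4 = 0.346048
The M+6 peak is largest (0.420538); scaling to 100 gives 0.70 : 9.23 : 45.57 : 100.00 : 82.29.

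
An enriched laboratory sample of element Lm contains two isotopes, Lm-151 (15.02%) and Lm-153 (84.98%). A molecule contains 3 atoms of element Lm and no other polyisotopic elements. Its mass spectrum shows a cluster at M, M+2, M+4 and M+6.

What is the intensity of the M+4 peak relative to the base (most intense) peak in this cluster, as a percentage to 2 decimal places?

Term probabilities: M 0.0034, M+2 0.0575, M+4 0.3254, M+6 0.6137. Base peak = M+6.
P(M+6) = C(3,3) × 0.1502^0 × 0.8498^3 = 1 × 1.0000 × 0.6136916 = 0.613692 (base)
P(M+4) = C(3,2) × 0.1502^1 × 0.8498^2 = 3 × 0.1502 × 0.72216004 = 0.325405
Relative intensity = 0.325405 / 0.613692 × 100 = 53.02

53.02%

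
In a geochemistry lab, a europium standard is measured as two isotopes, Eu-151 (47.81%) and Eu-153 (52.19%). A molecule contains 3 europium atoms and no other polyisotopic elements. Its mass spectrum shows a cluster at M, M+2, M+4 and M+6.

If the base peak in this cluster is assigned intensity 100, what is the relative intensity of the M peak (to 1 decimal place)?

28.0

Term probabilities: M 0.1093, M+2 0.3579, M+4 0.3907, M+6 0.1422. Base peak = M+4.
P(M+4) = C(3,2) × 0.4781^1 × 0.5219^2 = 3 × 0.4781 × 0.27237961 = 0.390674 (base)
P(M) = C(3,0) × 0.4781^3 × 0.5219^0 = 1 × 0.10928391 × 1.0000 = 0.109284
Relative intensity = 0.109284 / 0.390674 × 100 = 28.0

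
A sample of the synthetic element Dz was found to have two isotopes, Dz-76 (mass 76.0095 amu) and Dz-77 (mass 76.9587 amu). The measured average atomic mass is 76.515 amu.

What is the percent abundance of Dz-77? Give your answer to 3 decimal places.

53.255%

Writing the weighted mean with unknown fraction x of Dz-76:
76.0095·x + 76.9587·(1 − x) = 76.515
(76.0095 − 76.9587)·x = 76.515 − 76.9587
x = -0.4437 / -0.9492 = 0.46745 → 46.745% Dz-76, 53.255% Dz-77.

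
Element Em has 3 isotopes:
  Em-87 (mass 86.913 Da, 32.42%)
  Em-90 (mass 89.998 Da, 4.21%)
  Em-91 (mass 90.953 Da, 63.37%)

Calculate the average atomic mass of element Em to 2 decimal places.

89.60 Da

The abundance-weighted mean is 0.3242 × 86.913 + 0.0421 × 89.998 + 0.6337 × 90.953
= 28.1772 + 3.7889 + 57.6369 = 89.6030 Da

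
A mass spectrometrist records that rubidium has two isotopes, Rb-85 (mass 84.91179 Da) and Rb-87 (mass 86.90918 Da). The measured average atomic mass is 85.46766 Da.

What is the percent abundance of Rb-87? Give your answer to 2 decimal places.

27.83%

Let x be the fractional abundance of Rb-85; then Rb-87 has abundance 1 − x.
84.91179·x + 86.90918·(1 − x) = 85.46766
(84.91179 − 86.90918)·x = 85.46766 − 86.90918
x = -1.44152 / -1.99739 = 0.72170 → 72.17% Rb-85, 27.83% Rb-87.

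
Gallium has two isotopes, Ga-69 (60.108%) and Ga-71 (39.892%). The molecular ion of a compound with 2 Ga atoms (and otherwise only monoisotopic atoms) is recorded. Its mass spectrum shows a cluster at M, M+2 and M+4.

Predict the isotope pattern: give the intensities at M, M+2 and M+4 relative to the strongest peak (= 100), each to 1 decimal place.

75.3 : 100.0 : 33.2

Expanding (0.60108 + 0.39892)^2:
P(M) = 0.60108^2 = 0.361297
P(M+2) = 2 × 0.60108^1 × 0.39892^1 = 0.479566
P(M+4) = 0.39892^2 = 0.159137
The M+2 peak is largest (0.479566); scaling to 100 gives 75.3 : 100.0 : 33.2.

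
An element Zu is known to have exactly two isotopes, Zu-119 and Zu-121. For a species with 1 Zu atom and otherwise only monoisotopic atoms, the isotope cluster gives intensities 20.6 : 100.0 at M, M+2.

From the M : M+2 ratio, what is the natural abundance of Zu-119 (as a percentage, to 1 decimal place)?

If p is the fraction of Zu that is Zu-119, then I(M+2)/I(M) = [C(1,1)·p^0·(1−p)] / p^1 = 1·(1−p)/p = 100.0/20.6 = 4.8544
(1−p)/p = 4.8544/1 = 4.8544  ⇒  p = 1/(1 + 4.8544) = 0.1708
Zu-119: 17.1%, Zu-121: 82.9%.

17.1%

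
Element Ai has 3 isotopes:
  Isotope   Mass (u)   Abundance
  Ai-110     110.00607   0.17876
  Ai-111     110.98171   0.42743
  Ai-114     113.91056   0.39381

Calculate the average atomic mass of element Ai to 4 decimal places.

Ar = Σ fᵢ·mᵢ = 0.17876 × 110.00607 + 0.42743 × 110.98171 + 0.39381 × 113.91056
= 19.664685 + 47.436912 + 44.859118 = 111.960715 u

111.9607 u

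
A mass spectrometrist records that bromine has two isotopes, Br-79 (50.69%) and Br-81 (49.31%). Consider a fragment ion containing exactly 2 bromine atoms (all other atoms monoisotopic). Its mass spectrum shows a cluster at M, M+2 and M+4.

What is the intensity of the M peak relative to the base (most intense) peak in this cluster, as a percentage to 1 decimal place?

Term probabilities: M 0.2569, M+2 0.4999, M+4 0.2431. Base peak = M+2.
P(M+2) = C(2,1) × 0.5069^1 × 0.4931^1 = 2 × 0.5069 × 0.4931 = 0.499905 (base)
P(M) = C(2,0) × 0.5069^2 × 0.4931^0 = 1 × 0.25694761 × 1.0000 = 0.256948
Relative intensity = 0.256948 / 0.499905 × 100 = 51.4

51.4%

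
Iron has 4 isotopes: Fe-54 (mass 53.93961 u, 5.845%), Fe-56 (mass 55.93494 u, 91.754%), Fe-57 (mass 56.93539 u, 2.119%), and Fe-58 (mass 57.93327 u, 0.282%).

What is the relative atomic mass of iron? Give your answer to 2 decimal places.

Weight each isotope mass by its fractional abundance: 0.05845 × 53.93961 + 0.91754 × 55.93494 + 0.02119 × 56.93539 + 0.00282 × 57.93327
= 3.152770 + 51.322545 + 1.206461 + 0.163372 = 55.845148 u

55.85 u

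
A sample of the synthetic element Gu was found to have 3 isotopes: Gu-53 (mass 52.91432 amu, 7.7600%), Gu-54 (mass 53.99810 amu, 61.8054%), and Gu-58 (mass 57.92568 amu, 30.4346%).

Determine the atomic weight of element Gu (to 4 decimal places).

55.1093 amu

Weight each isotope mass by its fractional abundance: 0.077600 × 52.91432 + 0.618054 × 53.99810 + 0.304346 × 57.92568
= 4.106151 + 33.373742 + 17.629449 = 55.109342 amu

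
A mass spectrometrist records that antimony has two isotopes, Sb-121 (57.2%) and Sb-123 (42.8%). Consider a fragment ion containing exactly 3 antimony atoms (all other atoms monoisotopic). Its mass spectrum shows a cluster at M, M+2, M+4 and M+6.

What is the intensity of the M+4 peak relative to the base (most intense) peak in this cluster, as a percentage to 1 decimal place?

74.8%

Binomial terms of (0.572 + 0.428)^3: M 0.1871, M+2 0.4201, M+4 0.3143, M+6 0.0784 → M+2 is the base peak.
P(M+2) = C(3,1) × 0.572^2 × 0.428^1 = 3 × 0.327184 × 0.4280 = 0.420104 (base)
P(M+4) = C(3,2) × 0.572^1 × 0.428^2 = 3 × 0.5720 × 0.183184 = 0.314344
Relative intensity = 0.314344 / 0.420104 × 100 = 74.8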